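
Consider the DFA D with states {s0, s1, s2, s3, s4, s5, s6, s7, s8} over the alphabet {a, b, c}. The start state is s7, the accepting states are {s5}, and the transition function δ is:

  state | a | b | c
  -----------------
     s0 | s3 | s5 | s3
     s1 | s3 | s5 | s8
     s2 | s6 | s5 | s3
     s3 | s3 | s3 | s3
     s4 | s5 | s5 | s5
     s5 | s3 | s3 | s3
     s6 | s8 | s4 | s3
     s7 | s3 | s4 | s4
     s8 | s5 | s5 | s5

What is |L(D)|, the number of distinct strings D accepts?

The useful subgraph on states {s4, s5, s7} is acyclic, so L(D) is finite; the longest accepting path visits 3 useful states, giving maximum string length 2.
Counting accepting paths from s7 by length: 6 of length 2. Total 6.

6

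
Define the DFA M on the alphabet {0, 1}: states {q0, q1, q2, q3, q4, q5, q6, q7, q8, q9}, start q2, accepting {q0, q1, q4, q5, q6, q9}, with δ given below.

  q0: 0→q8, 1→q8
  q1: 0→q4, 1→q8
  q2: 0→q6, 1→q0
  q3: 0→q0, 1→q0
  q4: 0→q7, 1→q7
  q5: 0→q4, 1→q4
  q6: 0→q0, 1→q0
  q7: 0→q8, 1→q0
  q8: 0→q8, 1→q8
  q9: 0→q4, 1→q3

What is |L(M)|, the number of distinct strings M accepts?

The useful subgraph on states {q0, q2, q6} is acyclic, so L(M) is finite; the longest accepting path visits 3 useful states, giving maximum string length 2.
Counting accepting paths from q2 by length: 2 of length 1, 2 of length 2. Total 4.

4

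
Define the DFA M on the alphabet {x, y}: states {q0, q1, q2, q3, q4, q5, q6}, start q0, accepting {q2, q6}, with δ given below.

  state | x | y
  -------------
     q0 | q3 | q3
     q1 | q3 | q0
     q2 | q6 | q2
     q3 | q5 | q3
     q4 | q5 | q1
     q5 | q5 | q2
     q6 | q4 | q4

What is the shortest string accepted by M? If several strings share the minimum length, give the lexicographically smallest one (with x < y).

A breadth-first search from q0 reaches an accepting state first via the path q0 → q3 → q5 → q2 on input xxy.
No string of length < 3 is accepted (BFS exhausts all shorter strings without reaching an accepting state), and xxy is the lexicographically least accepting string of length 3.

xxy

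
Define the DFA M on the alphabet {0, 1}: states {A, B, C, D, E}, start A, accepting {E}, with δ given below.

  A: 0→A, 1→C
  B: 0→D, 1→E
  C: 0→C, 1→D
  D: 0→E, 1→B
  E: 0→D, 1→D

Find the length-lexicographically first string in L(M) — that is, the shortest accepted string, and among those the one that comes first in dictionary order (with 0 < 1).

110

A breadth-first search from A reaches an accepting state first via the path A → C → D → E on input 110.
No string of length < 3 is accepted (BFS exhausts all shorter strings without reaching an accepting state), and 110 is the lexicographically least accepting string of length 3.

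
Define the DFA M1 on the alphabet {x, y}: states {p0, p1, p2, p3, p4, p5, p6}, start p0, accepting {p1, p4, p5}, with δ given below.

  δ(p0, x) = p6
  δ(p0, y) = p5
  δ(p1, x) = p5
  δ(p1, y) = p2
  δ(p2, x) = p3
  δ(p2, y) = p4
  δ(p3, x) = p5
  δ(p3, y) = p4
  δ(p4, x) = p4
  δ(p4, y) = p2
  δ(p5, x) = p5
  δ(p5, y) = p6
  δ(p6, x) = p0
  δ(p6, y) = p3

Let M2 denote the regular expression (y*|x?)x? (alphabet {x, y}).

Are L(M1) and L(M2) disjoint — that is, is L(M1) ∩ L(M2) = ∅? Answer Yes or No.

The string y is accepted by both M1 and M2.
Hence L(M1) ∩ L(M2) ≠ ∅.

No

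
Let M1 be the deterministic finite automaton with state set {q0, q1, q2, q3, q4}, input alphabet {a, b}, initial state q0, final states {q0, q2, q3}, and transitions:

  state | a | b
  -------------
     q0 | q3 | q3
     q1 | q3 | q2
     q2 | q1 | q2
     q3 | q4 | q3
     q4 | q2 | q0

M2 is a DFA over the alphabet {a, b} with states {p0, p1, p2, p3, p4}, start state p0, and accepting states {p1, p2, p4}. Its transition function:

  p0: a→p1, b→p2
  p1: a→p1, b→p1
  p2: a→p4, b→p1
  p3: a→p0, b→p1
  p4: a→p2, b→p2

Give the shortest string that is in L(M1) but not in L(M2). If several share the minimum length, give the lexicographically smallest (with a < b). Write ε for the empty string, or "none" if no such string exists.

The empty string ε is accepted by M1 but not by M2.
Since ε is the unique shortest string, it is the required witness.

ε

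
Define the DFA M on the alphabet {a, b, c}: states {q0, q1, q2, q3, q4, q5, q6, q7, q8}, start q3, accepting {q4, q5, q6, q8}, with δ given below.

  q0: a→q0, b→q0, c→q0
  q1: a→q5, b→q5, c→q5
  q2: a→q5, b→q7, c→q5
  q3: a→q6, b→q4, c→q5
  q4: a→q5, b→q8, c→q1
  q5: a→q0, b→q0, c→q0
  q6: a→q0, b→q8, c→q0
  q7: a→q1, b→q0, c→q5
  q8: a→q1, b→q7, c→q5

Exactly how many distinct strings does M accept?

The useful subgraph on states {q1, q3, q4, q5, q6, q7, q8} is acyclic, so L(M) is finite; the longest accepting path visits 6 useful states, giving maximum string length 5.
Counting accepting paths from q3 by length: 3 of length 1, 3 of length 2, 5 of length 3, 8 of length 4, 6 of length 5. Total 25.

25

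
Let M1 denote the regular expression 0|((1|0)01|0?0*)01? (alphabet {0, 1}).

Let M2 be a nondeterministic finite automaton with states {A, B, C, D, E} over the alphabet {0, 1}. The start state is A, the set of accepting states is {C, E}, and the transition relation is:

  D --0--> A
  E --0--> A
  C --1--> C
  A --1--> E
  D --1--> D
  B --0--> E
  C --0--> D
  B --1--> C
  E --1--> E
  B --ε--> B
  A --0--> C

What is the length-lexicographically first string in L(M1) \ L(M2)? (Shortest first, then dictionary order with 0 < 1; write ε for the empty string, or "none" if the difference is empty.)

The string 00 is accepted by M1 but not by M2.
No shorter string lies in the difference, and 00 is the lexicographically first length-2 string in L(M1) \ L(M2).

00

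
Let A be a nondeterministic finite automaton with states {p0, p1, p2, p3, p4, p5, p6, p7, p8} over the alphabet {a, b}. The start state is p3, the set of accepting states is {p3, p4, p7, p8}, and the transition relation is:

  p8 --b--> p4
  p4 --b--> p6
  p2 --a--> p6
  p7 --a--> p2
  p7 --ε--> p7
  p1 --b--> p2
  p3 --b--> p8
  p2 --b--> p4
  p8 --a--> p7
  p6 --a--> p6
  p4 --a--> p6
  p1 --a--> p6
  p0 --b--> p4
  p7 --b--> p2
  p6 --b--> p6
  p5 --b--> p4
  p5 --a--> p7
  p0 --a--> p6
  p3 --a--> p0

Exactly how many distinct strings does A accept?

The useful subgraph on states {p0, p2, p3, p4, p7, p8} is acyclic, so L(A) is finite; the longest accepting path visits 5 useful states, giving maximum string length 4.
Counting accepting paths from p3 by length: 1 of length 0, 1 of length 1, 3 of length 2, 2 of length 4. Total 7.

7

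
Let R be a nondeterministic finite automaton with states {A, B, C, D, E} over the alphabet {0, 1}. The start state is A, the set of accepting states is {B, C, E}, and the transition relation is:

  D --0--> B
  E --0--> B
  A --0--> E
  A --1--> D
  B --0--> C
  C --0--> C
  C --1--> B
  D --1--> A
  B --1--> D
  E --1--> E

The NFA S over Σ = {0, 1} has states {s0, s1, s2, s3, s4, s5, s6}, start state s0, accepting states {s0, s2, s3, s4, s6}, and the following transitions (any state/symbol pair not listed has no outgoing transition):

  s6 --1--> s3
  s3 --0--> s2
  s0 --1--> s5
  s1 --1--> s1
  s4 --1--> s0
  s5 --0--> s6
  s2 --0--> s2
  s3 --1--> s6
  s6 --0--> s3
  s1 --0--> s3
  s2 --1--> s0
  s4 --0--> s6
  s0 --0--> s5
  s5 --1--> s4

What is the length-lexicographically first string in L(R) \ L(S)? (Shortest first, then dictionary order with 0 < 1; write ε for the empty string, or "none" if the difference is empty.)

The string 0 is accepted by R but not by S.
No shorter string lies in the difference, and 0 is the lexicographically first length-1 string in L(R) \ L(S).

0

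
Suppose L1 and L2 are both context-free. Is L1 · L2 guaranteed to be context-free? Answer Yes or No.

Yes

Take grammars for L₁ and L₂ with disjoint nonterminals and start symbols S₁, S₂; adding a new start symbol with S → S₁S₂ gives a context-free grammar for L₁L₂.
So the context-free languages are closed under concatenation.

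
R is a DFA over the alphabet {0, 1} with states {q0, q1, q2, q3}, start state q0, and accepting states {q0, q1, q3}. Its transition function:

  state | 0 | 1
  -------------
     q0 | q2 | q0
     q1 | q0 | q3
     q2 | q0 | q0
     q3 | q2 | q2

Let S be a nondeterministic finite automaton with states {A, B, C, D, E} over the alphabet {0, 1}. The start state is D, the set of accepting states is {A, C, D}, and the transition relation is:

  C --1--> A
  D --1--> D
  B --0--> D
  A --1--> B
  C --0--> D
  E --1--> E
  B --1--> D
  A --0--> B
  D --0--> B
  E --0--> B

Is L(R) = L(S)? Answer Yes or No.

Yes

Exploring the product automaton R × S from the start pair (q0, D), following both machines on each input symbol, reaches 2 state pairs: (q0, D), (q2, B).
R accepts in {q0, q1, q3} and S accepts in {A, C, D}. In every reachable pair the two components are either both accepting — (q0, D) — or both non-accepting, so no string is accepted by exactly one of the machines: L(R) \ L(S) and L(S) \ L(R) are both empty.
Hence every string is accepted by R iff it is accepted by S, and the two languages coincide.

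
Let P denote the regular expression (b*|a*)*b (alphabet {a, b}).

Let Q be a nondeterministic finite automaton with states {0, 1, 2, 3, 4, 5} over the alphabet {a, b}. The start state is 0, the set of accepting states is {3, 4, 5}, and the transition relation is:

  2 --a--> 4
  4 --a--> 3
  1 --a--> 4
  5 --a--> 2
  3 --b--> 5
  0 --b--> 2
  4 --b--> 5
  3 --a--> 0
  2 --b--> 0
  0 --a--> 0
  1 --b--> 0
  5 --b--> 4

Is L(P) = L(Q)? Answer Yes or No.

No

The string b is accepted by P but rejected by Q.
So L(P) ≠ L(Q).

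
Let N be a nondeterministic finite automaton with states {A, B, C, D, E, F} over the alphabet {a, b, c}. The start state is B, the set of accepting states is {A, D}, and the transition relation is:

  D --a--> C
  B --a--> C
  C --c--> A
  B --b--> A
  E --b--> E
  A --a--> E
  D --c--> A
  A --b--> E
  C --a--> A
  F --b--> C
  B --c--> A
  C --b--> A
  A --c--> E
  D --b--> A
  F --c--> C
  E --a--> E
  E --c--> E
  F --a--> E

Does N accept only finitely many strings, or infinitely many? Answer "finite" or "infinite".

finite

The useful states (reachable from B and able to reach an accepting state) are {A, B, C}.
Restricted to these states the transition graph has no cycle, so every accepting path has bounded length and L is finite.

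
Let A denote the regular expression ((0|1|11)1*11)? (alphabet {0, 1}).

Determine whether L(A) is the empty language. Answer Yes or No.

No

The empty string ε matches the expression, so it belongs to L(A).
Since L(A) contains at least one string, it is not empty.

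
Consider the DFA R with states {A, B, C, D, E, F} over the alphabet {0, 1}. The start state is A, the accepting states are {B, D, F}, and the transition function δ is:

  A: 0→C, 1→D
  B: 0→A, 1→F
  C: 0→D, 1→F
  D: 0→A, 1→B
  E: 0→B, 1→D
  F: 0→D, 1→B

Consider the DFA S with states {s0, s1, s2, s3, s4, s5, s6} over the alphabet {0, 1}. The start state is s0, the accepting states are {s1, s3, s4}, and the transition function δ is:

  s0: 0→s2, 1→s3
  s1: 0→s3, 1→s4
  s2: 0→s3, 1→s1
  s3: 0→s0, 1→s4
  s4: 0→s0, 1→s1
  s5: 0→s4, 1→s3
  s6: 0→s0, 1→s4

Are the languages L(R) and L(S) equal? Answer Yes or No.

Exploring the product automaton R × S from the start pair (A, s0), following both machines on each input symbol, reaches 5 state pairs: (A, s0), (C, s2), (D, s3), (F, s1), (B, s4).
R accepts in {B, D, F} and S accepts in {s1, s3, s4}. In every reachable pair the two components are either both accepting — (D, s3), (F, s1), (B, s4) — or both non-accepting, so no string is accepted by exactly one of the machines: L(R) \ L(S) and L(S) \ L(R) are both empty.
Hence every string is accepted by R iff it is accepted by S, and the two languages coincide.

Yes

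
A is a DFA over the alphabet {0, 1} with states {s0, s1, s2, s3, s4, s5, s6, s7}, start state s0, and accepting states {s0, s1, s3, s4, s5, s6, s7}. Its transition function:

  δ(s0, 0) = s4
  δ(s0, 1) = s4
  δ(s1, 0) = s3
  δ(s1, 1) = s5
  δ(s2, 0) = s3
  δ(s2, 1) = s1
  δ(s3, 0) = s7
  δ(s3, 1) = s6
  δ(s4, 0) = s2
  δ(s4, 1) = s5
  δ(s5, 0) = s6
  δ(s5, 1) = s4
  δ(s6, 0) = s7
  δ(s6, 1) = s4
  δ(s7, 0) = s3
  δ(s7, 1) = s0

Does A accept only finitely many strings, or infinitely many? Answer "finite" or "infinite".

infinite

State s4 is reachable from the start and can reach an accepting state, and it lies on the cycle s4 → s2 → s1 → s3 → s6 → s4.
Traversing that cycle any number of times yields accepted strings of unbounded length, so the language is infinite.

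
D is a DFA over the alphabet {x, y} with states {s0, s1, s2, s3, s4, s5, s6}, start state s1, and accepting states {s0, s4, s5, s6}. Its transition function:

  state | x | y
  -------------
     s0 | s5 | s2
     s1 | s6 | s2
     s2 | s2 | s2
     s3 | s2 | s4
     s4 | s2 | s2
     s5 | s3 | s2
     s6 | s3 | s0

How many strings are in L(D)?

5

The useful subgraph on states {s0, s1, s3, s4, s5, s6} is acyclic, so L(D) is finite; the longest accepting path visits 6 useful states, giving maximum string length 5.
Counting accepting paths from s1 by length: 1 of length 1, 1 of length 2, 2 of length 3, 1 of length 5. Total 5.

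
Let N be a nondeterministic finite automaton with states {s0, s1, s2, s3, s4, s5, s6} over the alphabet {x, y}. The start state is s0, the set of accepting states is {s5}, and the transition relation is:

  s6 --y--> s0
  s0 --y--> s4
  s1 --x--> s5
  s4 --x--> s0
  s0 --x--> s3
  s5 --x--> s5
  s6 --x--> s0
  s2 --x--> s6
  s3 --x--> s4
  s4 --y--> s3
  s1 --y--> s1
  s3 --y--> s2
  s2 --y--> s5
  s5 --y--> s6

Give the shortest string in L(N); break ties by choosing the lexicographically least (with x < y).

xyy

A breadth-first search from s0 reaches an accepting state first via the path s0 → s3 → s2 → s5 on input xyy.
No string of length < 3 is accepted (BFS exhausts all shorter strings without reaching an accepting state), and xyy is the lexicographically least accepting string of length 3.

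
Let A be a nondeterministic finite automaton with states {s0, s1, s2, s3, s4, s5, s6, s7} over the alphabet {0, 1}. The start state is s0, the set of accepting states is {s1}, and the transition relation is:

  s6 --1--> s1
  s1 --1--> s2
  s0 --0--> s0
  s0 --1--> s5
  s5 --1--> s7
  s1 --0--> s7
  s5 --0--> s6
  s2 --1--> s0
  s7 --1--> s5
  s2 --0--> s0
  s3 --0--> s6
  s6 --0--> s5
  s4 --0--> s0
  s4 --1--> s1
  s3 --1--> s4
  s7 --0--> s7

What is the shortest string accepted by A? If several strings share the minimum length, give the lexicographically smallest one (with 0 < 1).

A breadth-first search from s0 reaches an accepting state first via the path s0 → s5 → s6 → s1 on input 101.
No string of length < 3 is accepted (BFS exhausts all shorter strings without reaching an accepting state), and 101 is the lexicographically least accepting string of length 3.

101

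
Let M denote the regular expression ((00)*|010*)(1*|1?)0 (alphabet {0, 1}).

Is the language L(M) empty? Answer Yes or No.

The string 0 matches the expression, so it belongs to L(M).
Since L(M) contains at least one string, it is not empty.

No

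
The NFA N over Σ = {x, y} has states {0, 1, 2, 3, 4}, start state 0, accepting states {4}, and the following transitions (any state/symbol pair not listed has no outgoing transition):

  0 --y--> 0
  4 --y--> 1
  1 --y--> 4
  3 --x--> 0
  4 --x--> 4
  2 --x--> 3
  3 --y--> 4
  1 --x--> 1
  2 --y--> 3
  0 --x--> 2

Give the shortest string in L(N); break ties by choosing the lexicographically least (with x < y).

xxy

A breadth-first search from 0 reaches an accepting state first via the path 0 → 2 → 3 → 4 on input xxy.
No string of length < 3 is accepted (BFS exhausts all shorter strings without reaching an accepting state), and xxy is the lexicographically least accepting string of length 3.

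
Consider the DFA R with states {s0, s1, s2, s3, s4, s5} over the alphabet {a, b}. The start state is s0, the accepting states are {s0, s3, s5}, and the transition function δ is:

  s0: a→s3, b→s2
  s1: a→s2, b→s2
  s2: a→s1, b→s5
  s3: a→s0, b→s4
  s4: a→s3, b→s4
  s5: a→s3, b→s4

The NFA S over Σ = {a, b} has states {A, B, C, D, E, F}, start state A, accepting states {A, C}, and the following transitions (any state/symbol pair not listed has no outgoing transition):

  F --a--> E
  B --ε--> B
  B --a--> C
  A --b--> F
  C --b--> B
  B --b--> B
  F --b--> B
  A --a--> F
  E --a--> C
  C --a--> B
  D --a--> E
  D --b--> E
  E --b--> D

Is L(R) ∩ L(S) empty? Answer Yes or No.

The empty string ε is accepted by both R and S.
Hence L(R) ∩ L(S) ≠ ∅.

No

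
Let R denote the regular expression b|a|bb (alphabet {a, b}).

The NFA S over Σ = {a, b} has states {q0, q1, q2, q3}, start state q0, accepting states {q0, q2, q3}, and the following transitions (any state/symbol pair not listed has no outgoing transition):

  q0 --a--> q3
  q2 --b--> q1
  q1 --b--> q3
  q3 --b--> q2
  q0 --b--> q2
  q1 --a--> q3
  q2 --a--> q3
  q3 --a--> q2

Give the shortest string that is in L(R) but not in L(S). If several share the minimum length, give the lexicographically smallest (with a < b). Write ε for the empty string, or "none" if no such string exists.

bb

The string bb is accepted by R but not by S.
No shorter string lies in the difference, and bb is the lexicographically first length-2 string in L(R) \ L(S).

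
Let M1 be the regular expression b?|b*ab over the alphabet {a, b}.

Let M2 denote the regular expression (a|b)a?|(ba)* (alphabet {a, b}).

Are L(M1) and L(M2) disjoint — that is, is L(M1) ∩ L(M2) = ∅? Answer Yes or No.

The empty string ε is accepted by both M1 and M2.
Hence L(M1) ∩ L(M2) ≠ ∅.

No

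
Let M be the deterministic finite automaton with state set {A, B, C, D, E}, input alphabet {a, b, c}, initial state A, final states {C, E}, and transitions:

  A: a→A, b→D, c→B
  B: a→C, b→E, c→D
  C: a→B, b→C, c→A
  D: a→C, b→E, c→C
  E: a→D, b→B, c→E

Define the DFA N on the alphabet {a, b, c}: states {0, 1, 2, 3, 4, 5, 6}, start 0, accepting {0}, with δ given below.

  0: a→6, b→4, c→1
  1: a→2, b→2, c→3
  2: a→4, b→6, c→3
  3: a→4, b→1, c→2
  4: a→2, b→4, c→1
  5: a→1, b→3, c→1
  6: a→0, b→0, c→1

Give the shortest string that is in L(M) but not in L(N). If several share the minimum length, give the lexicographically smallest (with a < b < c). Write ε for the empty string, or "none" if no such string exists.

The string ba is accepted by M but not by N.
No shorter string lies in the difference, and ba is the lexicographically first length-2 string in L(M) \ L(N).

ba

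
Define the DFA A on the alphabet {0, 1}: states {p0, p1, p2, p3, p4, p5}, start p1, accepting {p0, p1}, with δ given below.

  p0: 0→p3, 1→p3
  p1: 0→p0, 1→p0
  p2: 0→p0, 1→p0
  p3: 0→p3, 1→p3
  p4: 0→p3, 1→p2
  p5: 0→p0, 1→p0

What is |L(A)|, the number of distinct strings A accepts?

The useful subgraph on states {p0, p1} is acyclic, so L(A) is finite; the longest accepting path visits 2 useful states, giving maximum string length 1.
Counting accepting paths from p1 by length: 1 of length 0, 2 of length 1. Total 3.

3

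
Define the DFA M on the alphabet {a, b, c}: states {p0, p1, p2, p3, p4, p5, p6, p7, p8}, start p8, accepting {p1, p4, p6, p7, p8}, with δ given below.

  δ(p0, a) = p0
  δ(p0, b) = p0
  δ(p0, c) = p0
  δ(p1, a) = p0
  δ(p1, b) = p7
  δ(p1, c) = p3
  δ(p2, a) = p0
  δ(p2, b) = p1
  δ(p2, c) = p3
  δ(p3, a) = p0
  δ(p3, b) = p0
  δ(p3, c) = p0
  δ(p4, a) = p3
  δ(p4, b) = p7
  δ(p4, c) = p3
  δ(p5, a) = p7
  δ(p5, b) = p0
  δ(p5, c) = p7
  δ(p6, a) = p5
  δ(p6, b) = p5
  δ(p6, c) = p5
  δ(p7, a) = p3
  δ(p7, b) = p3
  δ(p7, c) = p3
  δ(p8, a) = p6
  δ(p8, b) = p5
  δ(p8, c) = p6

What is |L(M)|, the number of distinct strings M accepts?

The useful subgraph on states {p5, p6, p7, p8} is acyclic, so L(M) is finite; the longest accepting path visits 4 useful states, giving maximum string length 3.
Counting accepting paths from p8 by length: 1 of length 0, 2 of length 1, 2 of length 2, 12 of length 3. Total 17.

17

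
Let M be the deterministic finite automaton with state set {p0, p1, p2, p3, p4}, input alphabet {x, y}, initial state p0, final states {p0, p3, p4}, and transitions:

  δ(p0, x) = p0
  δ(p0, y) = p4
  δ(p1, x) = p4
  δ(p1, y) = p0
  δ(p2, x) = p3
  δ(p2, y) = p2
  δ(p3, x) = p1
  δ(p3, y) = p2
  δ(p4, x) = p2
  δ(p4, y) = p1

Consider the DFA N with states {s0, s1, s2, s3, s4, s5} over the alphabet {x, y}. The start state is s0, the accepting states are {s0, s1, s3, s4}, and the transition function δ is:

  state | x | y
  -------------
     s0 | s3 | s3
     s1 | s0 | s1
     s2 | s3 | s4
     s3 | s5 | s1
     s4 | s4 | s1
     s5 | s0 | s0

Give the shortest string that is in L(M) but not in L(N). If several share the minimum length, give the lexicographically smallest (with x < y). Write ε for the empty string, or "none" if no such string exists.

xx

The string xx is accepted by M but not by N.
No shorter string lies in the difference, and xx is the lexicographically first length-2 string in L(M) \ L(N).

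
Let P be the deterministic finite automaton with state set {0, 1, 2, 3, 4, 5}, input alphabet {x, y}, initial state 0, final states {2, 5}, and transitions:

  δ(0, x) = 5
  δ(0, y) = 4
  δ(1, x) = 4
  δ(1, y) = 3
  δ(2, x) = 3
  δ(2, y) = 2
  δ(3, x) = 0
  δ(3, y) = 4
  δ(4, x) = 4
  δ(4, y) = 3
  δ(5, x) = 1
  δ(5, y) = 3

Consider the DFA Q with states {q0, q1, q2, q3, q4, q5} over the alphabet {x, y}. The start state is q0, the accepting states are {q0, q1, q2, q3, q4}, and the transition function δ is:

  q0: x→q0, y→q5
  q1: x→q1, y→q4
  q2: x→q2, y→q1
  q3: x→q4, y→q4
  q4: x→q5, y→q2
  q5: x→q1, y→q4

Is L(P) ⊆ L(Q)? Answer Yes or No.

Exploring the product automaton P × Q from the start pair (0, q0), following both machines on each input symbol, reaches 19 state pairs: (0, q0), (5, q0), (4, q5), (1, q0), (3, q5), (4, q1), (3, q4), (4, q0), (0, q1), (4, q4), (0, q5), (4, q2), (5, q1), (3, q2), (3, q1), (1, q1), (0, q2), (5, q2), (1, q2).
P accepts in {2, 5} and Q accepts in {q0, q1, q2, q3, q4}. The reachable pairs whose P-component is accepting are (5, q0), (5, q1), (5, q2); in each of them the Q-component is accepting too, so the product for L(P) \ L(Q) (P-component accepting, Q-component rejecting) has no reachable accepting pair and the difference is empty.
Hence every string in L(P) is also in L(Q).

Yes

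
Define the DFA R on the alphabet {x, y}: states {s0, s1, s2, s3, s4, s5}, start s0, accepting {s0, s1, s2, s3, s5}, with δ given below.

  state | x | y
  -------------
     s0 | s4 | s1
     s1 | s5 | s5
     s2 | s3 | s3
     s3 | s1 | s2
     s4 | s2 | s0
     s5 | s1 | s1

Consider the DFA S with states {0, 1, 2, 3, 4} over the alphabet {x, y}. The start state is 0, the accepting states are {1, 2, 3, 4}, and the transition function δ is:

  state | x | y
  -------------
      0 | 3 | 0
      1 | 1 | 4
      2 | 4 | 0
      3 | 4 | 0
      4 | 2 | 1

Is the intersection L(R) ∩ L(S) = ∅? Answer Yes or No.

No

The string xx is accepted by both R and S.
Hence L(R) ∩ L(S) ≠ ∅.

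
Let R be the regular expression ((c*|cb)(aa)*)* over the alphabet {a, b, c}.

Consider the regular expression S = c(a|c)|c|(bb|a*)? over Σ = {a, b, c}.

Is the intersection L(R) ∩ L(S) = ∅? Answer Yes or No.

No

The empty string ε is accepted by both R and S.
Hence L(R) ∩ L(S) ≠ ∅.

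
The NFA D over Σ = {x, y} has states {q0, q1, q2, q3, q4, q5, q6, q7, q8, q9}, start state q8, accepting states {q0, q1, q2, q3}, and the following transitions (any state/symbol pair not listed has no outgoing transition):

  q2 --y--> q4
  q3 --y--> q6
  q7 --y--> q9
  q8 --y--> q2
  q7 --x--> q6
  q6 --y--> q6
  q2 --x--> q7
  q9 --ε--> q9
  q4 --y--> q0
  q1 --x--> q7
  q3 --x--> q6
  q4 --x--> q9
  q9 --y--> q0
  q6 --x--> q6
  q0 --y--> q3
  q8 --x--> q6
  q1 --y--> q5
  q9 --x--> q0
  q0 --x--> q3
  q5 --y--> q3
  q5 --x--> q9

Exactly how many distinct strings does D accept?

The useful subgraph on states {q0, q2, q3, q4, q7, q8, q9} is acyclic, so L(D) is finite; the longest accepting path visits 6 useful states, giving maximum string length 5.
Counting accepting paths from q8 by length: 1 of length 1, 1 of length 3, 6 of length 4, 8 of length 5. Total 16.

16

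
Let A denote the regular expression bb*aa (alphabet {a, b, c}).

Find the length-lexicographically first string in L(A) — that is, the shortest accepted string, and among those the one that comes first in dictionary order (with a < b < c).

baa

By inspection of the expression, no string of length less than 3 matches, and baa is the lexicographically first match of length 3.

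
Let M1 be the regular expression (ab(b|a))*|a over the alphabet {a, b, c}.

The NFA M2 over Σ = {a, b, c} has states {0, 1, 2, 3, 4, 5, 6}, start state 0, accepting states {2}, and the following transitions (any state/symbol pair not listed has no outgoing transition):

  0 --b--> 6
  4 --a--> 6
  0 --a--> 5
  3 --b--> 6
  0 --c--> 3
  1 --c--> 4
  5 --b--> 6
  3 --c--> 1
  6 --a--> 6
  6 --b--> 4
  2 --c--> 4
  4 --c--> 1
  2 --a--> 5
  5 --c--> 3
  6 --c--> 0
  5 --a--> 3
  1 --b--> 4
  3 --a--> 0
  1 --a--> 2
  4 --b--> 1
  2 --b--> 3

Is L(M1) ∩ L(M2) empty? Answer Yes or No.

Converting the expression M1 to a DFA (subset construction, then merging equivalent states) gives the minimal DFA with states {r0, r1, r2, r3, r4, r5}, start state r0, accepting states {r0, r1, r4} and transitions r0: a→r1, b→r2, c→r2; r1: a→r2, b→r3, c→r2; r2: a→r2, b→r2, c→r2; r3: a→r4, b→r4, c→r2; r4: a→r5, b→r2, c→r2; r5: a→r2, b→r3, c→r2.
Exploring the product automaton M1 × M2 from the start pair (r0, 0), following both machines on each input symbol, reaches 19 state pairs: (r0, 0), (r1, 5), (r2, 6), (r2, 3), (r3, 6), (r2, 4), (r2, 0), (r2, 1), (r4, 6), (r4, 4), (r2, 5), (r2, 2), (r5, 6), (r3, 4), (r4, 1), (r5, 2), (r3, 3), (r4, 0), (r5, 5).
M1 accepts in {r0, r1, r4} and M2 accepts in {2}; no reachable pair has both components accepting, so no string drives both machines to acceptance simultaneously and L(M1) ∩ L(M2) = ∅.
So no string is accepted by both, and the intersection is empty.

Yes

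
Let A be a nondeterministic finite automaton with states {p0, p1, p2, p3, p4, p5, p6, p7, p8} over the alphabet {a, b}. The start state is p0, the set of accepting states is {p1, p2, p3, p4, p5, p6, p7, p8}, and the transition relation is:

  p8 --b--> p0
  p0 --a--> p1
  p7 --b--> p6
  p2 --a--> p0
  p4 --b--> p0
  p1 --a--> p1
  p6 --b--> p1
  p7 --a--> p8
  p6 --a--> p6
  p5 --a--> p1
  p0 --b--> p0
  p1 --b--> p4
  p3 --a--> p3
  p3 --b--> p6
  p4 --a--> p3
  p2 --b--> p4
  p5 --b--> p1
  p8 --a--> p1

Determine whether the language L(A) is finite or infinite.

State p0 is reachable from the start and can reach an accepting state, and it lies on the cycle p0 → p0.
Traversing that cycle any number of times yields accepted strings of unbounded length, so the language is infinite.

infinite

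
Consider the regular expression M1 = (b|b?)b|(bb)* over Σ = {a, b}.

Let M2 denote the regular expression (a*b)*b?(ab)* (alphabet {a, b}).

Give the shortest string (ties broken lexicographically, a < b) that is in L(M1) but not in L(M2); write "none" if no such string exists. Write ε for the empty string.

Converting the expression M1 to a DFA (subset construction, then merging equivalent states) gives the minimal DFA with states {r0, r1, r2, r3, r4}, start state r0, accepting states {r0, r2, r3} and transitions r0: a→r1, b→r2; r1: a→r1, b→r1; r2: a→r1, b→r3; r3: a→r1, b→r4; r4: a→r1, b→r3.
Converting the expression M2 to a DFA (subset construction, then merging equivalent states) gives the minimal DFA with states {t0, t1}, start state t0, accepting states {t0} and transitions t0: a→t1, b→t0; t1: a→t1, b→t0.
Exploring the product automaton M1 × M2 from the start pair (r0, t0), following both machines on each input symbol, reaches 6 state pairs: (r0, t0), (r1, t1), (r2, t0), (r1, t0), (r3, t0), (r4, t0).
M1 accepts in {r0, r2, r3} and M2 accepts in {t0}. The reachable pairs whose M1-component is accepting are (r0, t0), (r2, t0), (r3, t0); in each of them the M2-component is accepting too, so the product for L(M1) \ L(M2) (M1-component accepting, M2-component rejecting) has no reachable accepting pair and the difference is empty.
So every string accepted by M1 is also accepted by M2: L(M1) \ L(M2) = ∅ and there is no such string.

none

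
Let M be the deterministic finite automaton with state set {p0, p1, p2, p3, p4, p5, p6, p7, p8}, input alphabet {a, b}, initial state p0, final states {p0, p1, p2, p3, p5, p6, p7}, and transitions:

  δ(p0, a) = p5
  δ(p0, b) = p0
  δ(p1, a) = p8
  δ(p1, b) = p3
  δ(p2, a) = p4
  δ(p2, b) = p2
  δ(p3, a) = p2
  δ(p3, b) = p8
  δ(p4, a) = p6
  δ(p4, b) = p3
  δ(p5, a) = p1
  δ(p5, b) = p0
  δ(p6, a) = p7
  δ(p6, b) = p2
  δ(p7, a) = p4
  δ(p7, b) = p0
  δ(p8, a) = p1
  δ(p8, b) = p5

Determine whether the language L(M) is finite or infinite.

infinite

State p0 is reachable from the start and can reach an accepting state, and it lies on the cycle p0 → p0.
Traversing that cycle any number of times yields accepted strings of unbounded length, so the language is infinite.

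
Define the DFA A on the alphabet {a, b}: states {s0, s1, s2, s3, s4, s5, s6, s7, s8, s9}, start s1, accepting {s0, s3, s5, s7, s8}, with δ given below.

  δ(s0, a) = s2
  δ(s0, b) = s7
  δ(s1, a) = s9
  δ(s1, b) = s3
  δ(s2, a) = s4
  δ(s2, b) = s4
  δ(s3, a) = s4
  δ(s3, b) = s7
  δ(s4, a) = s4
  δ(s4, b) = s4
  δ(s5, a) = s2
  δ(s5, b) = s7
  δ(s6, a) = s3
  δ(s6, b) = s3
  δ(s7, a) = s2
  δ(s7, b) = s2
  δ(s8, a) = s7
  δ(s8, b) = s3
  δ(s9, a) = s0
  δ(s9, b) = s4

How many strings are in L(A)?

The useful subgraph on states {s0, s1, s3, s7, s9} is acyclic, so L(A) is finite; the longest accepting path visits 4 useful states, giving maximum string length 3.
Counting accepting paths from s1 by length: 1 of length 1, 2 of length 2, 1 of length 3. Total 4.

4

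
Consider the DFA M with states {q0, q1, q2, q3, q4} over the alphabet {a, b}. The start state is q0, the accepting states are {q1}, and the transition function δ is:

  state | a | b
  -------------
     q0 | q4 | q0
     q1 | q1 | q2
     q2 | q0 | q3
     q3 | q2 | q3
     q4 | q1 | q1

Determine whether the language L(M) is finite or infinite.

State q0 is reachable from the start and can reach an accepting state, and it lies on the cycle q0 → q0.
Traversing that cycle any number of times yields accepted strings of unbounded length, so the language is infinite.

infinite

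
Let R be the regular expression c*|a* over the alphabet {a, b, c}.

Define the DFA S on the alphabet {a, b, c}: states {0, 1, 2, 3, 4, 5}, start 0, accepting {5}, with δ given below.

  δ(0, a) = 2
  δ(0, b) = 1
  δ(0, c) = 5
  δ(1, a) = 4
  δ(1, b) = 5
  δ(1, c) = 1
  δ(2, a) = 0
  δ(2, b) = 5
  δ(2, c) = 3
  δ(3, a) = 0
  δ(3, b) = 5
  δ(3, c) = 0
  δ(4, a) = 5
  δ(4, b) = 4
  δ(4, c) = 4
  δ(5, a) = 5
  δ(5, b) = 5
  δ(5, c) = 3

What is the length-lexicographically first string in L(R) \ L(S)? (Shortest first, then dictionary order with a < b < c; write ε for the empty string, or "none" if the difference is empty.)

ε

The empty string ε is accepted by R but not by S.
Since ε is the unique shortest string, it is the required witness.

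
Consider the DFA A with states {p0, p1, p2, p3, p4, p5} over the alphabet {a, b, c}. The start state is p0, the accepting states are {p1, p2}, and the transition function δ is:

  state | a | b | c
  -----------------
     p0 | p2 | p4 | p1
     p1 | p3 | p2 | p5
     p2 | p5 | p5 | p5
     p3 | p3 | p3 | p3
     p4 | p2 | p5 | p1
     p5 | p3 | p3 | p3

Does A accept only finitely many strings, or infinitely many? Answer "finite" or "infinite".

The useful states (reachable from p0 and able to reach an accepting state) are {p0, p1, p2, p4}.
Restricted to these states the transition graph has no cycle, so every accepting path has bounded length and L is finite.

finite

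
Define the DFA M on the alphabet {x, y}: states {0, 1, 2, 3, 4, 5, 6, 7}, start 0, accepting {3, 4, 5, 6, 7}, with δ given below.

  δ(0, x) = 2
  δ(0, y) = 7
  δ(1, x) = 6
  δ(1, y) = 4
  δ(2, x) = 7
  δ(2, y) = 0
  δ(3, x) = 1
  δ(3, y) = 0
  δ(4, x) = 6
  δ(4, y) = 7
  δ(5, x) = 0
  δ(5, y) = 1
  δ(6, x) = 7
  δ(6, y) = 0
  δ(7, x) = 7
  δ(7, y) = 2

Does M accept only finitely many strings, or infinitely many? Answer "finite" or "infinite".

infinite

State 0 is reachable from the start and can reach an accepting state, and it lies on the cycle 0 → 2 → 0.
Traversing that cycle any number of times yields accepted strings of unbounded length, so the language is infinite.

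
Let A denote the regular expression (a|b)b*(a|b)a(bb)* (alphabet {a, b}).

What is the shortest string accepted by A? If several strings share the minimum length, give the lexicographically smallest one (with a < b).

By inspection of the expression, no string of length less than 3 matches, and aaa is the lexicographically first match of length 3.

aaa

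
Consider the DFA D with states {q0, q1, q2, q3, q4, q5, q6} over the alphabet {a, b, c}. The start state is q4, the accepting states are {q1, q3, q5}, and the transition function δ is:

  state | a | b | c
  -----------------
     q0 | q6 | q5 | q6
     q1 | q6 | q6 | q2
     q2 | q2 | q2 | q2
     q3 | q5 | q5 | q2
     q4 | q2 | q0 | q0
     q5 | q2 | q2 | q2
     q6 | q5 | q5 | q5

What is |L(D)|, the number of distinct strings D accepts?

14

The useful subgraph on states {q0, q4, q5, q6} is acyclic, so L(D) is finite; the longest accepting path visits 4 useful states, giving maximum string length 3.
Counting accepting paths from q4 by length: 2 of length 2, 12 of length 3. Total 14.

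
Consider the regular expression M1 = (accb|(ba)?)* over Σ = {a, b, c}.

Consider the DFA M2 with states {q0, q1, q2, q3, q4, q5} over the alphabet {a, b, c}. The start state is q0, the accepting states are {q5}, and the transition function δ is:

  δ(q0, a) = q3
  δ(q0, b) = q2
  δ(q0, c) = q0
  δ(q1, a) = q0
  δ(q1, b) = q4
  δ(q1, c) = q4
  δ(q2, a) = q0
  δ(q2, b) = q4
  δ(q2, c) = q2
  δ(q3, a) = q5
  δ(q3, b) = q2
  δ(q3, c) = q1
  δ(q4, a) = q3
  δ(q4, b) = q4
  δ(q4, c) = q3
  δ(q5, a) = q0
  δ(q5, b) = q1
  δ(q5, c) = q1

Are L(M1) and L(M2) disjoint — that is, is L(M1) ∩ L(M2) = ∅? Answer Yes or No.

Converting the expression M1 to a DFA (subset construction, then merging equivalent states) gives the minimal DFA with states {r0, r1, r2, r3, r4, r5}, start state r0, accepting states {r0} and transitions r0: a→r1, b→r2, c→r3; r1: a→r3, b→r3, c→r4; r2: a→r0, b→r3, c→r3; r3: a→r3, b→r3, c→r3; r4: a→r3, b→r3, c→r5; r5: a→r3, b→r0, c→r3.
Exploring the product automaton M1 × M2 from the start pair (r0, q0), following both machines on each input symbol, reaches 15 state pairs: (r0, q0), (r1, q3), (r2, q2), (r3, q0), (r3, q5), (r3, q2), (r4, q1), (r3, q4), (r3, q3), (r3, q1), (r5, q4), (r0, q4), (r2, q4), (r0, q3), (r1, q5).
M1 accepts in {r0} and M2 accepts in {q5}; no reachable pair has both components accepting, so no string drives both machines to acceptance simultaneously and L(M1) ∩ L(M2) = ∅.
So no string is accepted by both, and the intersection is empty.

Yes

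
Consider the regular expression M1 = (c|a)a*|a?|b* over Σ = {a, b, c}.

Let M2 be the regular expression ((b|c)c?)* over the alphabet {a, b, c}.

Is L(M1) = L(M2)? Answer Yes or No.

No

The string a is accepted by M1 but rejected by M2.
So L(M1) ≠ L(M2).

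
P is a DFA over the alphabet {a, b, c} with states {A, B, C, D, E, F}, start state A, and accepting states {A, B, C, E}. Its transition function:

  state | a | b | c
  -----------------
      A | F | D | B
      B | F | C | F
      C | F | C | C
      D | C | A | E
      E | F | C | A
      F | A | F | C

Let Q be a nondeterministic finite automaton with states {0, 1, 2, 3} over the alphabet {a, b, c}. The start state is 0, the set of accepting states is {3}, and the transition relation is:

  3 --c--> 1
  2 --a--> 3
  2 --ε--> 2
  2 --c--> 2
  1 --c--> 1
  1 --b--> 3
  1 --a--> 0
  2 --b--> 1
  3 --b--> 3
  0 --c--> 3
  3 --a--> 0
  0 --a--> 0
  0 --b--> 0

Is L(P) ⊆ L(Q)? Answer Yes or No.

No

The empty string ε is in L(P) but not in L(Q).
So L(P) ⊄ L(Q).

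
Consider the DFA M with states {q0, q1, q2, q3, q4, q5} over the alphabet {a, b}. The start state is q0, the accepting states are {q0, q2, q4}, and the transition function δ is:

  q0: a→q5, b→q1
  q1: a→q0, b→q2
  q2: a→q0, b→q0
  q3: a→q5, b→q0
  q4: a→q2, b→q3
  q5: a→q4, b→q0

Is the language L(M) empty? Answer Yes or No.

No

The empty string ε is accepted: the run q0 ends in the accepting state q0.
Since at least one string is accepted, L(M) is not empty.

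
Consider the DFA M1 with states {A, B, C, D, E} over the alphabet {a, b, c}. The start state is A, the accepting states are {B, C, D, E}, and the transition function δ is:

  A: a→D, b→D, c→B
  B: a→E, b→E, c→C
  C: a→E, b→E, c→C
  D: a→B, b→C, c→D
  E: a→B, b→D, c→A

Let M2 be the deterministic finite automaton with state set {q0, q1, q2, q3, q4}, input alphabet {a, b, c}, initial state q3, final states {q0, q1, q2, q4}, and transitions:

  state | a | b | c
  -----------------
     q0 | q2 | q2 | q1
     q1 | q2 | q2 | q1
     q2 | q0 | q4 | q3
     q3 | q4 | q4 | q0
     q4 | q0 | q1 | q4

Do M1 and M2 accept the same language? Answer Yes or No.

Yes

Exploring the product automaton M1 × M2 from the start pair (A, q3), following both machines on each input symbol, reaches 5 state pairs: (A, q3), (D, q4), (B, q0), (C, q1), (E, q2).
M1 accepts in {B, C, D, E} and M2 accepts in {q0, q1, q2, q4}. In every reachable pair the two components are either both accepting — (D, q4), (B, q0), (C, q1), (E, q2) — or both non-accepting, so no string is accepted by exactly one of the machines: L(M1) \ L(M2) and L(M2) \ L(M1) are both empty.
Hence every string is accepted by M1 iff it is accepted by M2, and the two languages coincide.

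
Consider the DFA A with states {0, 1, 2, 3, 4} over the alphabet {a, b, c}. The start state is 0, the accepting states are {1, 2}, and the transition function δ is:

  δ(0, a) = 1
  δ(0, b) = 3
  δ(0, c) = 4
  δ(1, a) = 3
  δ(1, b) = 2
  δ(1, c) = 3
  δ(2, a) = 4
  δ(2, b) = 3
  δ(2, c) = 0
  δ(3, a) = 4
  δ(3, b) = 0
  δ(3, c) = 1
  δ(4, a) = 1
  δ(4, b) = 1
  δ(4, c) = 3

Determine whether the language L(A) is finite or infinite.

State 0 is reachable from the start and can reach an accepting state, and it lies on the cycle 0 → 1 → 2 → 0.
Traversing that cycle any number of times yields accepted strings of unbounded length, so the language is infinite.

infinite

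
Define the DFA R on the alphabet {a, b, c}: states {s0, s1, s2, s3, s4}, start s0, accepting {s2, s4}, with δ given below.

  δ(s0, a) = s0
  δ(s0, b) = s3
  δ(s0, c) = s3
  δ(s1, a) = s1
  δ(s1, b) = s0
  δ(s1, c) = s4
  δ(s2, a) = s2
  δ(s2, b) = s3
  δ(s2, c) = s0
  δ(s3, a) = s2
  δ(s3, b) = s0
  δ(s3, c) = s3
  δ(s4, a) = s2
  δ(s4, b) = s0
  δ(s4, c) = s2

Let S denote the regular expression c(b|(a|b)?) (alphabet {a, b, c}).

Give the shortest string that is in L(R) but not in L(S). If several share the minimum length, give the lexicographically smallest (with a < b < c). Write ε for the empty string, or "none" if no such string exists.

The string ba is accepted by R but not by S.
No shorter string lies in the difference, and ba is the lexicographically first length-2 string in L(R) \ L(S).

ba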